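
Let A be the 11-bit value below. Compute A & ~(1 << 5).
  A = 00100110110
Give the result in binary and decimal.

Mask = ~(1 << 5) = 11111011111
Bit 5 of A is 1, so AND-ing with the mask clears it to 0.
  00100110110
& 11111011111
-------------
  00100010110

Answer: 00100010110 (278)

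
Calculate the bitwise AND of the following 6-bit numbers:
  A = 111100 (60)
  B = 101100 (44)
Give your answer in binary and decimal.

Apply & to each column (1 only where both bits are 1):
  111100
& 101100
--------
  101100

Answer: 101100 (44)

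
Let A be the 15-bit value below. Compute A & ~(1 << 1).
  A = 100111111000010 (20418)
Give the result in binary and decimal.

Mask = ~(1 << 1) = 111111111111101
Bit 1 of A is 1, so AND-ing with the mask clears it to 0.
  100111111000010
& 111111111111101
-----------------
  100111111000000

Answer: 100111111000000 (20416)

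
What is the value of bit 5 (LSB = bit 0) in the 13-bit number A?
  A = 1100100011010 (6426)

Bit 5 is the 6th from the right.
  1100100011010
         ^
That bit is 0.

Answer: 0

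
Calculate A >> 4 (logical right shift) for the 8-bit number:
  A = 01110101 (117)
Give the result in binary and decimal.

Logical shift right by 4: drop the bottom 4 bit(s), prepend 4 zero(s) on the left.
  01110101  ->  keep [0111], discard [0101], prepend 0000
= 00000111

Answer: 00000111 (7)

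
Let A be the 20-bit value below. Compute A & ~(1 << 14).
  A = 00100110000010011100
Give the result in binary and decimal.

Mask = ~(1 << 14) = 11111011111111111111
Bit 14 of A is 1, so AND-ing with the mask clears it to 0.
  00100110000010011100
& 11111011111111111111
----------------------
  00100010000010011100

Answer: 00100010000010011100 (139420)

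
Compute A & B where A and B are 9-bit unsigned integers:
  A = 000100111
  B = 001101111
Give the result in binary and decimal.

Apply & to each column (1 only where both bits are 1):
  000100111
& 001101111
-----------
  000100111

Answer: 000100111 (39)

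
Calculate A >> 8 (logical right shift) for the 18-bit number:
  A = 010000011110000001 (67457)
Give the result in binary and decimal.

Logical shift right by 8: drop the bottom 8 bit(s), prepend 8 zero(s) on the left.
  010000011110000001  ->  keep [0100000111], discard [10000001], prepend 00000000
= 000000000100000111

Answer: 000000000100000111 (263)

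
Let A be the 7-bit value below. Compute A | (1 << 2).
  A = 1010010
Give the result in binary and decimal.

Mask = 1 << 2 = 0000100
Bit 2 of A is 0, so OR-ing with the mask flips it to 1.
  1010010
| 0000100
---------
  1010110

Answer: 1010110 (86)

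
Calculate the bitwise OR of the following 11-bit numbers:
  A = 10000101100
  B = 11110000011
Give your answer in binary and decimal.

Apply | to each column (1 where either bit is 1):
  10000101100
| 11110000011
-------------
  11110101111

Answer: 11110101111 (1967)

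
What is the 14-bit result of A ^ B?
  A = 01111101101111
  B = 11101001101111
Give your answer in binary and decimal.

Apply ^ to each column (1 where bits differ):
  01111101101111
^ 11101001101111
----------------
  10010100000000

Answer: 10010100000000 (9472)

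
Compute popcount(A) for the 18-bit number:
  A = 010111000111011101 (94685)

010111000111011101
1-bits at positions (from bit 0 = LSB): 0, 2, 3, 4, 6, 7, 8, 12, 13, 14, 16
Count = 11

Answer: 11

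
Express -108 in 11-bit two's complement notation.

1. Binary of +108:  00001101100
2. Invert bits:     11110010011
3. Add 1:           11110010100

Answer: 11110010100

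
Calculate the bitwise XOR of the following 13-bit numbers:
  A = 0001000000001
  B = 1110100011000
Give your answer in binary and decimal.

Apply ^ to each column (1 where bits differ):
  0001000000001
^ 1110100011000
---------------
  1111100011001

Answer: 1111100011001 (7961)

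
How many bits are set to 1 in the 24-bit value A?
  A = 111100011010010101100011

111100011010010101100011
1-bits at positions (from bit 0 = LSB): 0, 1, 5, 6, 8, 10, 13, 15, 16, 20, 21, 22, 23
Count = 13

Answer: 13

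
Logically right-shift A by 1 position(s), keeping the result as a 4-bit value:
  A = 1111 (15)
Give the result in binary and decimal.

Logical shift right by 1: drop the bottom 1 bit(s), prepend 1 zero(s) on the left.
  1111  ->  keep [111], discard [1], prepend 0
= 0111

Answer: 0111 (7)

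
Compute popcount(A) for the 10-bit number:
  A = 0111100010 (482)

0111100010
1-bits at positions (from bit 0 = LSB): 1, 5, 6, 7, 8
Count = 5

Answer: 5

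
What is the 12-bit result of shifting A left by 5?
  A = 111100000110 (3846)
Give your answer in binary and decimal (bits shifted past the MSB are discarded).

Shift left by 5: drop the top 5 bit(s), append 5 zero(s) on the right.
  111100000110  ->  discard [11110], keep [0000110], append 00000
= 000011000000

Answer: 000011000000 (192)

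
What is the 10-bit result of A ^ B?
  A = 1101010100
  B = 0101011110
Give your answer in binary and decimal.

Apply ^ to each column (1 where bits differ):
  1101010100
^ 0101011110
------------
  1000001010

Answer: 1000001010 (522)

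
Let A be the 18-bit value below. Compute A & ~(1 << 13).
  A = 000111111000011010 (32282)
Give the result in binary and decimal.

Mask = ~(1 << 13) = 111101111111111111
Bit 13 of A is 1, so AND-ing with the mask clears it to 0.
  000111111000011010
& 111101111111111111
--------------------
  000101111000011010

Answer: 000101111000011010 (24090)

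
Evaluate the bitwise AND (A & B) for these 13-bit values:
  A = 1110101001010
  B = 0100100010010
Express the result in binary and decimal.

Apply & to each column (1 only where both bits are 1):
  1110101001010
& 0100100010010
---------------
  0100100000010

Answer: 0100100000010 (2306)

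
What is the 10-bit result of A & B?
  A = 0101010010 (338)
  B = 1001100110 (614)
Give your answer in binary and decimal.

Apply & to each column (1 only where both bits are 1):
  0101010010
& 1001100110
------------
  0001000010

Answer: 0001000010 (66)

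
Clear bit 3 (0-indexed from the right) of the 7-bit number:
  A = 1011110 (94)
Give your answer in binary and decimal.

Mask = ~(1 << 3) = 1110111
Bit 3 of A is 1, so AND-ing with the mask clears it to 0.
  1011110
& 1110111
---------
  1010110

Answer: 1010110 (86)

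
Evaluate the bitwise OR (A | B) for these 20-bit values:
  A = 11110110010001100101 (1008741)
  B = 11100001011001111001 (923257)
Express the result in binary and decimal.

Apply | to each column (1 where either bit is 1):
  11110110010001100101
| 11100001011001111001
----------------------
  11110111011001111101

Answer: 11110111011001111101 (1013373)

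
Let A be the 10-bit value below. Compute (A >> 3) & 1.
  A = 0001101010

Bit 3 is the 4th from the right.
  0001101010
        ^
That bit is 1.

Answer: 1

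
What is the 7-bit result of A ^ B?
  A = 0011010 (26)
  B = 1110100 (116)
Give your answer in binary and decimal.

Apply ^ to each column (1 where bits differ):
  0011010
^ 1110100
---------
  1101110

Answer: 1101110 (110)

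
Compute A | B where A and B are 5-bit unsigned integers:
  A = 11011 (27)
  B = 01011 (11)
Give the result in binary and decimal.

Apply | to each column (1 where either bit is 1):
  11011
| 01011
-------
  11011

Answer: 11011 (27)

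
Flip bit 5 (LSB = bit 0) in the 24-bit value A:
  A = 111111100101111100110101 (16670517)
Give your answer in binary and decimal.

Mask = 1 << 5 = 000000000000000000100000
Bit 5 of A is 1; XOR with the mask flips it to 0.
  111111100101111100110101
^ 000000000000000000100000
--------------------------
  111111100101111100010101

Answer: 111111100101111100010101 (16670485)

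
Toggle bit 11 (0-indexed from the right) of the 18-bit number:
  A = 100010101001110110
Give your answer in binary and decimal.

Mask = 1 << 11 = 000000100000000000
Bit 11 of A is 1; XOR with the mask flips it to 0.
  100010101001110110
^ 000000100000000000
--------------------
  100010001001110110

Answer: 100010001001110110 (139894)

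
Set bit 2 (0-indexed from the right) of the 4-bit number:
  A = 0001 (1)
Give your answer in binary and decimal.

Mask = 1 << 2 = 0100
Bit 2 of A is 0, so OR-ing with the mask flips it to 1.
  0001
| 0100
------
  0101

Answer: 0101 (5)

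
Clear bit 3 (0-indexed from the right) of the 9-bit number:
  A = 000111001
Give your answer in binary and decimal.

Mask = ~(1 << 3) = 111110111
Bit 3 of A is 1, so AND-ing with the mask clears it to 0.
  000111001
& 111110111
-----------
  000110001

Answer: 000110001 (49)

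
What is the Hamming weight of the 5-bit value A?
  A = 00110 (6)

00110
1-bits at positions (from bit 0 = LSB): 1, 2
Count = 2

Answer: 2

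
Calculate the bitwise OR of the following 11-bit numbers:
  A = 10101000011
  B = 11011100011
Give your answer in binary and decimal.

Apply | to each column (1 where either bit is 1):
  10101000011
| 11011100011
-------------
  11111100011

Answer: 11111100011 (2019)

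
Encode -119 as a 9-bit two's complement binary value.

1. Binary of +119:  001110111
2. Invert bits:     110001000
3. Add 1:           110001001

Answer: 110001001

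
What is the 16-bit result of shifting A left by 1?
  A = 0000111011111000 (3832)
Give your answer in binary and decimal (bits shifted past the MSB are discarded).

Shift left by 1: drop the top 1 bit(s), append 1 zero(s) on the right.
  0000111011111000  ->  discard [0], keep [000111011111000], append 0
= 0001110111110000

Answer: 0001110111110000 (7664)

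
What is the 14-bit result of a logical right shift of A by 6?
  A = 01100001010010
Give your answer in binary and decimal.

Logical shift right by 6: drop the bottom 6 bit(s), prepend 6 zero(s) on the left.
  01100001010010  ->  keep [01100001], discard [010010], prepend 000000
= 00000001100001

Answer: 00000001100001 (97)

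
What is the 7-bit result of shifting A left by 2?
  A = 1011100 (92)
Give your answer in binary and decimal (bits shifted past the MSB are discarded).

Shift left by 2: drop the top 2 bit(s), append 2 zero(s) on the right.
  1011100  ->  discard [10], keep [11100], append 00
= 1110000

Answer: 1110000 (112)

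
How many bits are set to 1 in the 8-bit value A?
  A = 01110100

01110100
1-bits at positions (from bit 0 = LSB): 2, 4, 5, 6
Count = 4

Answer: 4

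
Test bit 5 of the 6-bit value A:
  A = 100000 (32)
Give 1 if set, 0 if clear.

Bit 5 is the 6th from the right.
  100000
  ^
That bit is 1.

Answer: 1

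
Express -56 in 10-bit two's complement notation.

1. Binary of +56:  0000111000
2. Invert bits:     1111000111
3. Add 1:           1111001000

Answer: 1111001000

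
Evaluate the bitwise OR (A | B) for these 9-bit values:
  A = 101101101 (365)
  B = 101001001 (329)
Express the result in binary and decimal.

Apply | to each column (1 where either bit is 1):
  101101101
| 101001001
-----------
  101101101

Answer: 101101101 (365)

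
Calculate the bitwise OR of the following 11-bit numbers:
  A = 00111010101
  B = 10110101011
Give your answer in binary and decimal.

Apply | to each column (1 where either bit is 1):
  00111010101
| 10110101011
-------------
  10111111111

Answer: 10111111111 (1535)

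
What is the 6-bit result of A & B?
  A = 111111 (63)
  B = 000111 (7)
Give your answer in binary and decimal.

Apply & to each column (1 only where both bits are 1):
  111111
& 000111
--------
  000111

Answer: 000111 (7)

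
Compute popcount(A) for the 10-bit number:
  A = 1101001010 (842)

1101001010
1-bits at positions (from bit 0 = LSB): 1, 3, 6, 8, 9
Count = 5

Answer: 5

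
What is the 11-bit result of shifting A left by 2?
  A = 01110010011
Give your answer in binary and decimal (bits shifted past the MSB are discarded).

Shift left by 2: drop the top 2 bit(s), append 2 zero(s) on the right.
  01110010011  ->  discard [01], keep [110010011], append 00
= 11001001100

Answer: 11001001100 (1612)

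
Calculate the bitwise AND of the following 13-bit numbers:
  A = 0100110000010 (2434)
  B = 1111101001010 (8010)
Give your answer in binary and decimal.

Apply & to each column (1 only where both bits are 1):
  0100110000010
& 1111101001010
---------------
  0100100000010

Answer: 0100100000010 (2306)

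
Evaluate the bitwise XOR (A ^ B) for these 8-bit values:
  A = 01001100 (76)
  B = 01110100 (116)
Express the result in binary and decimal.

Apply ^ to each column (1 where bits differ):
  01001100
^ 01110100
----------
  00111000

Answer: 00111000 (56)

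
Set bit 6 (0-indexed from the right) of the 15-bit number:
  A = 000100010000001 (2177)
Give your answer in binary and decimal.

Mask = 1 << 6 = 000000001000000
Bit 6 of A is 0, so OR-ing with the mask flips it to 1.
  000100010000001
| 000000001000000
-----------------
  000100011000001

Answer: 000100011000001 (2241)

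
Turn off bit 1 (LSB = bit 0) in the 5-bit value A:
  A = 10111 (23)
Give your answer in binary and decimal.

Mask = ~(1 << 1) = 11101
Bit 1 of A is 1, so AND-ing with the mask clears it to 0.
  10111
& 11101
-------
  10101

Answer: 10101 (21)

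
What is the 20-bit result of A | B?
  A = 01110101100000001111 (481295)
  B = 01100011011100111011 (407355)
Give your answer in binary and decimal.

Apply | to each column (1 where either bit is 1):
  01110101100000001111
| 01100011011100111011
----------------------
  01110111111100111111

Answer: 01110111111100111111 (491327)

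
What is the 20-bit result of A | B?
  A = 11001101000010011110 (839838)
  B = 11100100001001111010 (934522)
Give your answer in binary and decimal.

Apply | to each column (1 where either bit is 1):
  11001101000010011110
| 11100100001001111010
----------------------
  11101101001011111110

Answer: 11101101001011111110 (971518)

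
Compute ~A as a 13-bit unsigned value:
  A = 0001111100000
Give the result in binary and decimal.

Flip each bit (0->1, 1->0):
  0001111100000
  1110000011111

Answer: 1110000011111 (7199)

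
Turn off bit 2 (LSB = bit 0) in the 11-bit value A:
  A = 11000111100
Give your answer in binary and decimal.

Mask = ~(1 << 2) = 11111111011
Bit 2 of A is 1, so AND-ing with the mask clears it to 0.
  11000111100
& 11111111011
-------------
  11000111000

Answer: 11000111000 (1592)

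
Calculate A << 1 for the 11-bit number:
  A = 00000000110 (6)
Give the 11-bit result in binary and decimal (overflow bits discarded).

Shift left by 1: drop the top 1 bit(s), append 1 zero(s) on the right.
  00000000110  ->  discard [0], keep [0000000110], append 0
= 00000001100

Answer: 00000001100 (12)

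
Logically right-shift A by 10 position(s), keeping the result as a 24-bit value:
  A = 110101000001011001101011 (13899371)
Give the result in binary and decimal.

Logical shift right by 10: drop the bottom 10 bit(s), prepend 10 zero(s) on the left.
  110101000001011001101011  ->  keep [11010100000101], discard [1001101011], prepend 0000000000
= 000000000011010100000101

Answer: 000000000011010100000101 (13573)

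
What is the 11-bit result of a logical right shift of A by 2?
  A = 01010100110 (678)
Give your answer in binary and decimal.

Logical shift right by 2: drop the bottom 2 bit(s), prepend 2 zero(s) on the left.
  01010100110  ->  keep [010101001], discard [10], prepend 00
= 00010101001

Answer: 00010101001 (169)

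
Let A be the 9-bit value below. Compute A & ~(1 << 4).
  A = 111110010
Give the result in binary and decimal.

Mask = ~(1 << 4) = 111101111
Bit 4 of A is 1, so AND-ing with the mask clears it to 0.
  111110010
& 111101111
-----------
  111100010

Answer: 111100010 (482)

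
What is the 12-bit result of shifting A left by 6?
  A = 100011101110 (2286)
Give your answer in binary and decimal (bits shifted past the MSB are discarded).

Shift left by 6: drop the top 6 bit(s), append 6 zero(s) on the right.
  100011101110  ->  discard [100011], keep [101110], append 000000
= 101110000000

Answer: 101110000000 (2944)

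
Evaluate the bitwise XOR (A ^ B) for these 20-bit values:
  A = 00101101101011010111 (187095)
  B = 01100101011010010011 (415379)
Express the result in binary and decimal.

Apply ^ to each column (1 where bits differ):
  00101101101011010111
^ 01100101011010010011
----------------------
  01001000110001000100

Answer: 01001000110001000100 (298052)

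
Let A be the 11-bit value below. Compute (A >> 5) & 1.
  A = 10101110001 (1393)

Bit 5 is the 6th from the right.
  10101110001
       ^
That bit is 1.

Answer: 1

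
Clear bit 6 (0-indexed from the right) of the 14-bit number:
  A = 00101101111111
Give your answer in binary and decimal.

Mask = ~(1 << 6) = 11111110111111
Bit 6 of A is 1, so AND-ing with the mask clears it to 0.
  00101101111111
& 11111110111111
----------------
  00101100111111

Answer: 00101100111111 (2879)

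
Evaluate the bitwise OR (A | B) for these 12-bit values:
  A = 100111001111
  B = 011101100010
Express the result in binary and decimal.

Apply | to each column (1 where either bit is 1):
  100111001111
| 011101100010
--------------
  111111101111

Answer: 111111101111 (4079)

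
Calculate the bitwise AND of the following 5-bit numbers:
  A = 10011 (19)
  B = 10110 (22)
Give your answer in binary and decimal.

Apply & to each column (1 only where both bits are 1):
  10011
& 10110
-------
  10010

Answer: 10010 (18)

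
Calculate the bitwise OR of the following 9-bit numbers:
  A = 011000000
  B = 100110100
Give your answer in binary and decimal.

Apply | to each column (1 where either bit is 1):
  011000000
| 100110100
-----------
  111110100

Answer: 111110100 (500)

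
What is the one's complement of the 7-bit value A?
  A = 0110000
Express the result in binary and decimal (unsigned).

Flip each bit (0->1, 1->0):
  0110000
  1001111

Answer: 1001111 (79)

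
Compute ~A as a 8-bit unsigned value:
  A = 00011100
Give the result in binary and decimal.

Flip each bit (0->1, 1->0):
  00011100
  11100011

Answer: 11100011 (227)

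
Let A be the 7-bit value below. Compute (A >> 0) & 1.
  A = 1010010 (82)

Bit 0 is the 1st from the right.
  1010010
        ^
That bit is 0.

Answer: 0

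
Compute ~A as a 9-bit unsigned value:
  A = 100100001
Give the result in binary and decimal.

Flip each bit (0->1, 1->0):
  100100001
  011011110

Answer: 011011110 (222)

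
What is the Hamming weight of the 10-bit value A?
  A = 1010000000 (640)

1010000000
1-bits at positions (from bit 0 = LSB): 7, 9
Count = 2

Answer: 2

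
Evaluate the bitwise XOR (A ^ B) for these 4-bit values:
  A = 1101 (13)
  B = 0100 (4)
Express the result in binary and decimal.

Apply ^ to each column (1 where bits differ):
  1101
^ 0100
------
  1001

Answer: 1001 (9)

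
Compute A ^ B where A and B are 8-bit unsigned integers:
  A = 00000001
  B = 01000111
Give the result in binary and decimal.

Apply ^ to each column (1 where bits differ):
  00000001
^ 01000111
----------
  01000110

Answer: 01000110 (70)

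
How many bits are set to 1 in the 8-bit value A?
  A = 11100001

11100001
1-bits at positions (from bit 0 = LSB): 0, 5, 6, 7
Count = 4

Answer: 4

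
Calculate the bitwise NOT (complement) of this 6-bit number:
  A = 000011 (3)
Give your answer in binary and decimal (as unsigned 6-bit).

Flip each bit (0->1, 1->0):
  000011
  111100

Answer: 111100 (60)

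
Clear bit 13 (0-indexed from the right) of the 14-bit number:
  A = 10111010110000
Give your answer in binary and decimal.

Mask = ~(1 << 13) = 01111111111111
Bit 13 of A is 1, so AND-ing with the mask clears it to 0.
  10111010110000
& 01111111111111
----------------
  00111010110000

Answer: 00111010110000 (3760)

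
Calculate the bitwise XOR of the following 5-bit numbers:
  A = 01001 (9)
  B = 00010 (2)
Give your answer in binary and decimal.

Apply ^ to each column (1 where bits differ):
  01001
^ 00010
-------
  01011

Answer: 01011 (11)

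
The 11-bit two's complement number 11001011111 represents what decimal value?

MSB is 1, so the value is negative. Find the magnitude:
1. Invert bits:  00110100000
2. Add 1:        00110100001  = 417
3. Apply sign:   -417

Answer: -417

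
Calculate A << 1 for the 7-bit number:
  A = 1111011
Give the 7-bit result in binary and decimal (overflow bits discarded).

Shift left by 1: drop the top 1 bit(s), append 1 zero(s) on the right.
  1111011  ->  discard [1], keep [111011], append 0
= 1110110

Answer: 1110110 (118)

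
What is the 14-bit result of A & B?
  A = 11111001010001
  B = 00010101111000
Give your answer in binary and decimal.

Apply & to each column (1 only where both bits are 1):
  11111001010001
& 00010101111000
----------------
  00010001010000

Answer: 00010001010000 (1104)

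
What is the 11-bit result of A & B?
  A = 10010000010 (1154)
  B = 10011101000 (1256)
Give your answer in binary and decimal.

Apply & to each column (1 only where both bits are 1):
  10010000010
& 10011101000
-------------
  10010000000

Answer: 10010000000 (1152)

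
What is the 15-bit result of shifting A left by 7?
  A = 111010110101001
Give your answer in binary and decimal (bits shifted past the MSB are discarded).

Shift left by 7: drop the top 7 bit(s), append 7 zero(s) on the right.
  111010110101001  ->  discard [1110101], keep [10101001], append 0000000
= 101010010000000

Answer: 101010010000000 (21632)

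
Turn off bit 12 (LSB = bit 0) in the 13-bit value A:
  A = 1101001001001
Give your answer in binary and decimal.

Mask = ~(1 << 12) = 0111111111111
Bit 12 of A is 1, so AND-ing with the mask clears it to 0.
  1101001001001
& 0111111111111
---------------
  0101001001001

Answer: 0101001001001 (2633)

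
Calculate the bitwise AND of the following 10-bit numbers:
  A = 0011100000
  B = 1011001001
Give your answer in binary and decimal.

Apply & to each column (1 only where both bits are 1):
  0011100000
& 1011001001
------------
  0011000000

Answer: 0011000000 (192)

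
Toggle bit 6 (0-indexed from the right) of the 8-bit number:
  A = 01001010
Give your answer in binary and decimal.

Mask = 1 << 6 = 01000000
Bit 6 of A is 1; XOR with the mask flips it to 0.
  01001010
^ 01000000
----------
  00001010

Answer: 00001010 (10)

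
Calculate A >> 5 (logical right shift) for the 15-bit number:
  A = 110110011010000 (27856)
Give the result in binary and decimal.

Logical shift right by 5: drop the bottom 5 bit(s), prepend 5 zero(s) on the left.
  110110011010000  ->  keep [1101100110], discard [10000], prepend 00000
= 000001101100110

Answer: 000001101100110 (870)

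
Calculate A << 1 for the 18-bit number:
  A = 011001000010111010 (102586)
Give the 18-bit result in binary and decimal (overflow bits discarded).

Shift left by 1: drop the top 1 bit(s), append 1 zero(s) on the right.
  011001000010111010  ->  discard [0], keep [11001000010111010], append 0
= 110010000101110100

Answer: 110010000101110100 (205172)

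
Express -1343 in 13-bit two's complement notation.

1. Binary of +1343:  0010100111111
2. Invert bits:     1101011000000
3. Add 1:           1101011000001

Answer: 1101011000001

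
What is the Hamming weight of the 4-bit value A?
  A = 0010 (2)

0010
1-bits at positions (from bit 0 = LSB): 1
Count = 1

Answer: 1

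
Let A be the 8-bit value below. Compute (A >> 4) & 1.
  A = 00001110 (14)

Bit 4 is the 5th from the right.
  00001110
     ^
That bit is 0.

Answer: 0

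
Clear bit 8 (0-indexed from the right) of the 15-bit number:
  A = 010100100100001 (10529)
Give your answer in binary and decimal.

Mask = ~(1 << 8) = 111111011111111
Bit 8 of A is 1, so AND-ing with the mask clears it to 0.
  010100100100001
& 111111011111111
-----------------
  010100000100001

Answer: 010100000100001 (10273)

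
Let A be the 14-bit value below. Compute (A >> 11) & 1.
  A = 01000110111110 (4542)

Bit 11 is the 12th from the right.
  01000110111110
    ^
That bit is 0.

Answer: 0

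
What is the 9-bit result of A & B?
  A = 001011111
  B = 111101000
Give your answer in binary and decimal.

Apply & to each column (1 only where both bits are 1):
  001011111
& 111101000
-----------
  001001000

Answer: 001001000 (72)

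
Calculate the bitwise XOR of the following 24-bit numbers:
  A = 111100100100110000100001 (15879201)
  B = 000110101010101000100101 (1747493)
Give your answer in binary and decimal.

Apply ^ to each column (1 where bits differ):
  111100100100110000100001
^ 000110101010101000100101
--------------------------
  111010001110011000000100

Answer: 111010001110011000000100 (15263236)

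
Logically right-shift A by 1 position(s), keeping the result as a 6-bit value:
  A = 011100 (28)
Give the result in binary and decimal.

Logical shift right by 1: drop the bottom 1 bit(s), prepend 1 zero(s) on the left.
  011100  ->  keep [01110], discard [0], prepend 0
= 001110

Answer: 001110 (14)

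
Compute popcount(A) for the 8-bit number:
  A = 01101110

01101110
1-bits at positions (from bit 0 = LSB): 1, 2, 3, 5, 6
Count = 5

Answer: 5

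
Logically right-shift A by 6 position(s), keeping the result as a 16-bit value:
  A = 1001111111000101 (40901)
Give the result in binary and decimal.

Logical shift right by 6: drop the bottom 6 bit(s), prepend 6 zero(s) on the left.
  1001111111000101  ->  keep [1001111111], discard [000101], prepend 000000
= 0000001001111111

Answer: 0000001001111111 (639)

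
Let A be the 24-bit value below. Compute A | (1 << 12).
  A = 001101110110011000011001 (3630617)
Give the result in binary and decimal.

Mask = 1 << 12 = 000000000001000000000000
Bit 12 of A is 0, so OR-ing with the mask flips it to 1.
  001101110110011000011001
| 000000000001000000000000
--------------------------
  001101110111011000011001

Answer: 001101110111011000011001 (3634713)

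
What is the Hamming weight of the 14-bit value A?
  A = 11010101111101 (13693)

11010101111101
1-bits at positions (from bit 0 = LSB): 0, 2, 3, 4, 5, 6, 8, 10, 12, 13
Count = 10

Answer: 10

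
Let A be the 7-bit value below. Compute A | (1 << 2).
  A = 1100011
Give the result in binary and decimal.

Mask = 1 << 2 = 0000100
Bit 2 of A is 0, so OR-ing with the mask flips it to 1.
  1100011
| 0000100
---------
  1100111

Answer: 1100111 (103)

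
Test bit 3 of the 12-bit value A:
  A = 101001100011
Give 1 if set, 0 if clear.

Bit 3 is the 4th from the right.
  101001100011
          ^
That bit is 0.

Answer: 0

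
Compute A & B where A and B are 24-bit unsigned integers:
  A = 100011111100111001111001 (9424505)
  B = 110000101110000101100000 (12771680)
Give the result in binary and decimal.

Apply & to each column (1 only where both bits are 1):
  100011111100111001111001
& 110000101110000101100000
--------------------------
  100000101100000001100000

Answer: 100000101100000001100000 (8568928)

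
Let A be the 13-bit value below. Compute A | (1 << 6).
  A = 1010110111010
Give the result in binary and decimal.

Mask = 1 << 6 = 0000001000000
Bit 6 of A is 0, so OR-ing with the mask flips it to 1.
  1010110111010
| 0000001000000
---------------
  1010111111010

Answer: 1010111111010 (5626)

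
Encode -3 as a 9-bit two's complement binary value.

1. Binary of +3:  000000011
2. Invert bits:     111111100
3. Add 1:           111111101

Answer: 111111101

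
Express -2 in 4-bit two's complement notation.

1. Binary of +2:  0010
2. Invert bits:     1101
3. Add 1:           1110

Answer: 1110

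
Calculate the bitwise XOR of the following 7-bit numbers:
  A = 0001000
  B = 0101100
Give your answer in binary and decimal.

Apply ^ to each column (1 where bits differ):
  0001000
^ 0101100
---------
  0100100

Answer: 0100100 (36)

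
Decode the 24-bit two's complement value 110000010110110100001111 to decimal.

MSB is 1, so the value is negative. Find the magnitude:
1. Invert bits:  001111101001001011110000
2. Add 1:        001111101001001011110001  = 4100849
3. Apply sign:   -4100849

Answer: -4100849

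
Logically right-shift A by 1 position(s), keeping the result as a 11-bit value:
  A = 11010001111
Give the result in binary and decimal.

Logical shift right by 1: drop the bottom 1 bit(s), prepend 1 zero(s) on the left.
  11010001111  ->  keep [1101000111], discard [1], prepend 0
= 01101000111

Answer: 01101000111 (839)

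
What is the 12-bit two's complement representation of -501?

1. Binary of +501:  000111110101
2. Invert bits:     111000001010
3. Add 1:           111000001011

Answer: 111000001011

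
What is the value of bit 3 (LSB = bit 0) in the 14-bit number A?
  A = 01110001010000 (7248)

Bit 3 is the 4th from the right.
  01110001010000
            ^
That bit is 0.

Answer: 0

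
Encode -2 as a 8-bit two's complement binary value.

1. Binary of +2:  00000010
2. Invert bits:     11111101
3. Add 1:           11111110

Answer: 11111110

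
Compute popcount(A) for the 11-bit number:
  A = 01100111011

01100111011
1-bits at positions (from bit 0 = LSB): 0, 1, 3, 4, 5, 8, 9
Count = 7

Answer: 7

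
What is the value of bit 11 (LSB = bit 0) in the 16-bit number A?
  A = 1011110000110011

Bit 11 is the 12th from the right.
  1011110000110011
      ^
That bit is 1.

Answer: 1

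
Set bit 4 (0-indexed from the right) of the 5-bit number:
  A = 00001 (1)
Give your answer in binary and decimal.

Mask = 1 << 4 = 10000
Bit 4 of A is 0, so OR-ing with the mask flips it to 1.
  00001
| 10000
-------
  10001

Answer: 10001 (17)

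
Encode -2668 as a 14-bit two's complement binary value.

1. Binary of +2668:  00101001101100
2. Invert bits:     11010110010011
3. Add 1:           11010110010100

Answer: 11010110010100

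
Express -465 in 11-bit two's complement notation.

1. Binary of +465:  00111010001
2. Invert bits:     11000101110
3. Add 1:           11000101111

Answer: 11000101111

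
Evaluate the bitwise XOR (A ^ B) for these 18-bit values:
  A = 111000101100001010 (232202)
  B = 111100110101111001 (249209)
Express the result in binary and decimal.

Apply ^ to each column (1 where bits differ):
  111000101100001010
^ 111100110101111001
--------------------
  000100011001110011

Answer: 000100011001110011 (18035)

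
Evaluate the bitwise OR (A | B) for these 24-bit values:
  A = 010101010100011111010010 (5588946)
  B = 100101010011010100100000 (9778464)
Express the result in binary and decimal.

Apply | to each column (1 where either bit is 1):
  010101010100011111010010
| 100101010011010100100000
--------------------------
  110101010111011111110010

Answer: 110101010111011111110010 (13989874)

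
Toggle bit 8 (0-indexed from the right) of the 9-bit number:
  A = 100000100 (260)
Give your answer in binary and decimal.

Mask = 1 << 8 = 100000000
Bit 8 of A is 1; XOR with the mask flips it to 0.
  100000100
^ 100000000
-----------
  000000100

Answer: 000000100 (4)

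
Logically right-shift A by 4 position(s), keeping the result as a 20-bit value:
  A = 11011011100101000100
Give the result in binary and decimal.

Logical shift right by 4: drop the bottom 4 bit(s), prepend 4 zero(s) on the left.
  11011011100101000100  ->  keep [1101101110010100], discard [0100], prepend 0000
= 00001101101110010100

Answer: 00001101101110010100 (56212)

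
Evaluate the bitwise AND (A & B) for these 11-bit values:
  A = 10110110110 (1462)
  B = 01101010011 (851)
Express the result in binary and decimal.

Apply & to each column (1 only where both bits are 1):
  10110110110
& 01101010011
-------------
  00100010010

Answer: 00100010010 (274)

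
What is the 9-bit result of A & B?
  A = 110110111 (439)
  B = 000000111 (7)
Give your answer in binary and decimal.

Apply & to each column (1 only where both bits are 1):
  110110111
& 000000111
-----------
  000000111

Answer: 000000111 (7)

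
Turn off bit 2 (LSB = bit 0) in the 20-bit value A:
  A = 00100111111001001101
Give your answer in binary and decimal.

Mask = ~(1 << 2) = 11111111111111111011
Bit 2 of A is 1, so AND-ing with the mask clears it to 0.
  00100111111001001101
& 11111111111111111011
----------------------
  00100111111001001001

Answer: 00100111111001001001 (163401)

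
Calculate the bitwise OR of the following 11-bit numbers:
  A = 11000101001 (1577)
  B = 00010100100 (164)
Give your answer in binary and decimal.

Apply | to each column (1 where either bit is 1):
  11000101001
| 00010100100
-------------
  11010101101

Answer: 11010101101 (1709)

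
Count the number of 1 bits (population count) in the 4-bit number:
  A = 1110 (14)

1110
1-bits at positions (from bit 0 = LSB): 1, 2, 3
Count = 3

Answer: 3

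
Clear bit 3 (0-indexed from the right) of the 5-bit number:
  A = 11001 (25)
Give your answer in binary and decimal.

Mask = ~(1 << 3) = 10111
Bit 3 of A is 1, so AND-ing with the mask clears it to 0.
  11001
& 10111
-------
  10001

Answer: 10001 (17)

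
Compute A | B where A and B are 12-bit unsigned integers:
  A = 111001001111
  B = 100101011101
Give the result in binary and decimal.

Apply | to each column (1 where either bit is 1):
  111001001111
| 100101011101
--------------
  111101011111

Answer: 111101011111 (3935)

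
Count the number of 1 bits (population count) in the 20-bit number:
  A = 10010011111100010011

10010011111100010011
1-bits at positions (from bit 0 = LSB): 0, 1, 4, 8, 9, 10, 11, 12, 13, 16, 19
Count = 11

Answer: 11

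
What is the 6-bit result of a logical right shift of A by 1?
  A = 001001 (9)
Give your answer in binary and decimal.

Logical shift right by 1: drop the bottom 1 bit(s), prepend 1 zero(s) on the left.
  001001  ->  keep [00100], discard [1], prepend 0
= 000100

Answer: 000100 (4)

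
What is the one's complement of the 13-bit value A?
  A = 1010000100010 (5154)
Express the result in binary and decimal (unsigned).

Flip each bit (0->1, 1->0):
  1010000100010
  0101111011101

Answer: 0101111011101 (3037)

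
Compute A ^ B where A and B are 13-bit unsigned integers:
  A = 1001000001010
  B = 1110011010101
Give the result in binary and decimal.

Apply ^ to each column (1 where bits differ):
  1001000001010
^ 1110011010101
---------------
  0111011011111

Answer: 0111011011111 (3807)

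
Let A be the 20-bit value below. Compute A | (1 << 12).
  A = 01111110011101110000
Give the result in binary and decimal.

Mask = 1 << 12 = 00000001000000000000
Bit 12 of A is 0, so OR-ing with the mask flips it to 1.
  01111110011101110000
| 00000001000000000000
----------------------
  01111111011101110000

Answer: 01111111011101110000 (522096)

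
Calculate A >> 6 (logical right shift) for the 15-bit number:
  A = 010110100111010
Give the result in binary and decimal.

Logical shift right by 6: drop the bottom 6 bit(s), prepend 6 zero(s) on the left.
  010110100111010  ->  keep [010110100], discard [111010], prepend 000000
= 000000010110100

Answer: 000000010110100 (180)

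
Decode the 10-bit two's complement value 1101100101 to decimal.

MSB is 1, so the value is negative. Find the magnitude:
1. Invert bits:  0010011010
2. Add 1:        0010011011  = 155
3. Apply sign:   -155

Answer: -155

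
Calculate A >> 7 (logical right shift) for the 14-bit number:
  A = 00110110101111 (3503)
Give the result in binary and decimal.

Logical shift right by 7: drop the bottom 7 bit(s), prepend 7 zero(s) on the left.
  00110110101111  ->  keep [0011011], discard [0101111], prepend 0000000
= 00000000011011

Answer: 00000000011011 (27)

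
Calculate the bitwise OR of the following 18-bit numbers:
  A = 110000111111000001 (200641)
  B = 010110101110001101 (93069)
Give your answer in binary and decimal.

Apply | to each column (1 where either bit is 1):
  110000111111000001
| 010110101110001101
--------------------
  110110111111001101

Answer: 110110111111001101 (225229)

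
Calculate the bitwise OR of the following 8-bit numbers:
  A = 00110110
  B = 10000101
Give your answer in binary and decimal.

Apply | to each column (1 where either bit is 1):
  00110110
| 10000101
----------
  10110111

Answer: 10110111 (183)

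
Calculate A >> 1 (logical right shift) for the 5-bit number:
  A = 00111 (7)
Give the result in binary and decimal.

Logical shift right by 1: drop the bottom 1 bit(s), prepend 1 zero(s) on the left.
  00111  ->  keep [0011], discard [1], prepend 0
= 00011

Answer: 00011 (3)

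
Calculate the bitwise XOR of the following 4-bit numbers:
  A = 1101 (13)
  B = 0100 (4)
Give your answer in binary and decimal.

Apply ^ to each column (1 where bits differ):
  1101
^ 0100
------
  1001

Answer: 1001 (9)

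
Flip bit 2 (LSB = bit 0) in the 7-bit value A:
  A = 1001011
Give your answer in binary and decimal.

Mask = 1 << 2 = 0000100
Bit 2 of A is 0; XOR with the mask flips it to 1.
  1001011
^ 0000100
---------
  1001111

Answer: 1001111 (79)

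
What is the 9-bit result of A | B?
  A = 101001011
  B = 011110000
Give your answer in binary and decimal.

Apply | to each column (1 where either bit is 1):
  101001011
| 011110000
-----------
  111111011

Answer: 111111011 (507)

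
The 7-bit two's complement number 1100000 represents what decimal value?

MSB is 1, so the value is negative. Find the magnitude:
1. Invert bits:  0011111
2. Add 1:        0100000  = 32
3. Apply sign:   -32

Answer: -32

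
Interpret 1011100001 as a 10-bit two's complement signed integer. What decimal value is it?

MSB is 1, so the value is negative. Find the magnitude:
1. Invert bits:  0100011110
2. Add 1:        0100011111  = 287
3. Apply sign:   -287

Answer: -287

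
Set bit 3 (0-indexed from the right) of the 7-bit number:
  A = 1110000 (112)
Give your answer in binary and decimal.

Mask = 1 << 3 = 0001000
Bit 3 of A is 0, so OR-ing with the mask flips it to 1.
  1110000
| 0001000
---------
  1111000

Answer: 1111000 (120)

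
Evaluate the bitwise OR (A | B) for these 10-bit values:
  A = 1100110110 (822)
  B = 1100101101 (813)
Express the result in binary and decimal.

Apply | to each column (1 where either bit is 1):
  1100110110
| 1100101101
------------
  1100111111

Answer: 1100111111 (831)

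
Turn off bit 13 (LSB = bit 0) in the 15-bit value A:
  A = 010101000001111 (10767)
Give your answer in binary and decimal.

Mask = ~(1 << 13) = 101111111111111
Bit 13 of A is 1, so AND-ing with the mask clears it to 0.
  010101000001111
& 101111111111111
-----------------
  000101000001111

Answer: 000101000001111 (2575)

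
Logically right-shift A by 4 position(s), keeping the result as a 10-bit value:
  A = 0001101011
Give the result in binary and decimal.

Logical shift right by 4: drop the bottom 4 bit(s), prepend 4 zero(s) on the left.
  0001101011  ->  keep [000110], discard [1011], prepend 0000
= 0000000110

Answer: 0000000110 (6)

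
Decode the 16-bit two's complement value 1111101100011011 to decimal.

MSB is 1, so the value is negative. Find the magnitude:
1. Invert bits:  0000010011100100
2. Add 1:        0000010011100101  = 1253
3. Apply sign:   -1253

Answer: -1253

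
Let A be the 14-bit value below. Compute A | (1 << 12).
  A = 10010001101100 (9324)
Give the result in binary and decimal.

Mask = 1 << 12 = 01000000000000
Bit 12 of A is 0, so OR-ing with the mask flips it to 1.
  10010001101100
| 01000000000000
----------------
  11010001101100

Answer: 11010001101100 (13420)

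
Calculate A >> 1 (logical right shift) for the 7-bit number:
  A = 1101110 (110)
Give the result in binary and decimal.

Logical shift right by 1: drop the bottom 1 bit(s), prepend 1 zero(s) on the left.
  1101110  ->  keep [110111], discard [0], prepend 0
= 0110111

Answer: 0110111 (55)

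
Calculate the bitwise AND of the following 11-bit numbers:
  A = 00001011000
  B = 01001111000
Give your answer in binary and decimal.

Apply & to each column (1 only where both bits are 1):
  00001011000
& 01001111000
-------------
  00001011000

Answer: 00001011000 (88)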